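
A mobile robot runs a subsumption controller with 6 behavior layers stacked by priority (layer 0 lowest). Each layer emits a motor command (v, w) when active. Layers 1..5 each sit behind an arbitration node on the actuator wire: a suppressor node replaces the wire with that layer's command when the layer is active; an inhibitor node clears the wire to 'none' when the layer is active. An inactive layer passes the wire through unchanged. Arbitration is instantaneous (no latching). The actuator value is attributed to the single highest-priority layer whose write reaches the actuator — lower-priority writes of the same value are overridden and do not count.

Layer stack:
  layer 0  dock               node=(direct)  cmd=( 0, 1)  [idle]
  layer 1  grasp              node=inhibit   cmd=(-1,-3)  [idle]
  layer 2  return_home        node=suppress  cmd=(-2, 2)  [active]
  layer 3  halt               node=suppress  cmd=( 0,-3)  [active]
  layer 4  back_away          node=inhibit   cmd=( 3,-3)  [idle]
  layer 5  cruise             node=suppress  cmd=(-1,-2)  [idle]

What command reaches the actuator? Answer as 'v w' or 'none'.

0 -3

L0 dock: idle → wire = none
L1 grasp: idle → wire stays none
L2 return_home: active, suppressor → wire = (-2, 2)
L3 halt: active, suppressor → wire = (0, -3)
L4 back_away: idle → wire stays (0, -3)
L5 cruise: idle → wire stays (0, -3)
actuator = (0, -3)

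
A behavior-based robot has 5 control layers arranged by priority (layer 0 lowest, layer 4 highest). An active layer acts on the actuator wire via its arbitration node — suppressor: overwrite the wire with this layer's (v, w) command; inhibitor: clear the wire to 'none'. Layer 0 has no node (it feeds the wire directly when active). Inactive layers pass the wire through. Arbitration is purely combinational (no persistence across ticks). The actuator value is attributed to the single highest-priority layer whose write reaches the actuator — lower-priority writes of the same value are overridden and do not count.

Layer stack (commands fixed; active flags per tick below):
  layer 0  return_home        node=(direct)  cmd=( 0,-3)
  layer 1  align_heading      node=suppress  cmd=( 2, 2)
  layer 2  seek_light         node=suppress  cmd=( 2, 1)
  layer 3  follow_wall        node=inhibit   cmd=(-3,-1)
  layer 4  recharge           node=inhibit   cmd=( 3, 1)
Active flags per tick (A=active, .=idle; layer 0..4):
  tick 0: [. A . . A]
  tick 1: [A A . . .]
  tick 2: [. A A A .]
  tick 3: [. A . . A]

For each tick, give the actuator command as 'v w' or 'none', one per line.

none
2 2
none
none

tick 0:
  [0] return_home off; wire := none
  [1] align_heading on (suppress); wire := (2, 2)
  [2] seek_light off; pass (2, 2)
  [3] follow_wall off; pass (2, 2)
  [4] recharge on (inhibit); wire := none
  output none
tick 1:
  [0] return_home on; wire := (0, -3)
  [1] align_heading on (suppress); wire := (2, 2)
  [2] seek_light off; pass (2, 2)
  [3] follow_wall off; pass (2, 2)
  [4] recharge off; pass (2, 2)
  output (2, 2)
tick 2:
  [0] return_home off; wire := none
  [1] align_heading on (suppress); wire := (2, 2)
  [2] seek_light on (suppress); wire := (2, 1)
  [3] follow_wall on (inhibit); wire := none
  [4] recharge off; pass none
  output none
tick 3:
  [0] return_home off; wire := none
  [1] align_heading on (suppress); wire := (2, 2)
  [2] seek_light off; pass (2, 2)
  [3] follow_wall off; pass (2, 2)
  [4] recharge on (inhibit); wire := none
  output none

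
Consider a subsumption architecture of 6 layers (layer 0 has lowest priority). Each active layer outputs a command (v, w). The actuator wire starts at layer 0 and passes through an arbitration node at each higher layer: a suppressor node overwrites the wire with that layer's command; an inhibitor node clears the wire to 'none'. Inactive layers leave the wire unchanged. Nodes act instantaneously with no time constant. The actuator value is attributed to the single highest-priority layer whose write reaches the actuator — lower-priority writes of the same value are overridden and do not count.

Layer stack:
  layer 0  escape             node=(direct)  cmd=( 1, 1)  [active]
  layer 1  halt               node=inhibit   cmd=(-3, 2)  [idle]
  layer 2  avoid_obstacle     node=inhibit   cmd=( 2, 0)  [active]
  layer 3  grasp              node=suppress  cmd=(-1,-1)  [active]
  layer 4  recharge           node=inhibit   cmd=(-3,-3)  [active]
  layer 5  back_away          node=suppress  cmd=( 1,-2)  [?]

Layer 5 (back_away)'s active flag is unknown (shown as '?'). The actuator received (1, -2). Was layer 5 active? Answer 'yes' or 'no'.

If layer 5 is active=yes:
  actuator would be (1, -2)
If layer 5 is active=no:
  actuator would be none
Observed (1, -2), so layer 5 was active.

yes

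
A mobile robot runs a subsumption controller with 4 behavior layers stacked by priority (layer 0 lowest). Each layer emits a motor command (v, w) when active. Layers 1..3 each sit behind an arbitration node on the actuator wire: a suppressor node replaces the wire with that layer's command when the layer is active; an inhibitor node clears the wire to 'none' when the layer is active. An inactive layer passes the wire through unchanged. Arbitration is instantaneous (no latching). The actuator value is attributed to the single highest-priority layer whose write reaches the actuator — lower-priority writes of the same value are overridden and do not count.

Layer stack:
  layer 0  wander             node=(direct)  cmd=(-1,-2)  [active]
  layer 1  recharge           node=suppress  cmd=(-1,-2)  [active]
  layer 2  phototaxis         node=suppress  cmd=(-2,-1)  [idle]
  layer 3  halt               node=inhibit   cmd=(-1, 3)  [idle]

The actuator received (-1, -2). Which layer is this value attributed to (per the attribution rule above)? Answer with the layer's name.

L0 wander: active, feeds wire = (-1, -2)
L1 recharge: active, suppressor → wire = (-1, -2)
L2 phototaxis: idle → wire stays (-1, -2)
L3 halt: idle → wire stays (-1, -2)
actuator = (-1, -2)
last writer: layer 1 = recharge

recharge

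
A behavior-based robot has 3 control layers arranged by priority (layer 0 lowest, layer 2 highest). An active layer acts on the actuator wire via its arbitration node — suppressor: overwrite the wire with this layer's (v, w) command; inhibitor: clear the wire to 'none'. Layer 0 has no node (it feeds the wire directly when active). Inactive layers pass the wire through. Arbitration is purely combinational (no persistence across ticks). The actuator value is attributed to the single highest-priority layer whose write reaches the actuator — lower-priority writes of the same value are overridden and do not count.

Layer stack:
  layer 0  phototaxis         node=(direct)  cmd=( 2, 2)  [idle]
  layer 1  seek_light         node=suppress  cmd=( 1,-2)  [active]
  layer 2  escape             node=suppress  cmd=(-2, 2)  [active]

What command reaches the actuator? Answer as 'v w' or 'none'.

layer 0 (phototaxis) idle — none
layer 1 (seek_light) active — suppresses: (1, -2)
layer 2 (escape) active — suppresses: (-2, 2)
→ actuator (-2, 2)

-2 2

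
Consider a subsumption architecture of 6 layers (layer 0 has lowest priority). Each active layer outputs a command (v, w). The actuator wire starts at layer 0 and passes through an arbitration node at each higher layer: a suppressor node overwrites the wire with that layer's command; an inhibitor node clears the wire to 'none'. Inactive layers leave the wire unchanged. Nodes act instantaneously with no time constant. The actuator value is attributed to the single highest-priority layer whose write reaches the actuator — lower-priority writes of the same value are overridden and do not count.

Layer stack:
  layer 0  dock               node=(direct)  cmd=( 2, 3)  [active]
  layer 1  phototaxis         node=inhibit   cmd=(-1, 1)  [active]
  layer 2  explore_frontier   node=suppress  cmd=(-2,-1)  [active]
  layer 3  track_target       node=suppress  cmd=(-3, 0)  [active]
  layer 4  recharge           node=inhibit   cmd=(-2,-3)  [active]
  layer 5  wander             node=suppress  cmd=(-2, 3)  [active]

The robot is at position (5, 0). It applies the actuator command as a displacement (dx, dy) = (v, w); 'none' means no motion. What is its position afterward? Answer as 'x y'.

layer 0 (dock) active — direct: (2, 3)
layer 1 (phototaxis) active — inhibits: none
layer 2 (explore_frontier) active — suppresses: (-2, -1)
layer 3 (track_target) active — suppresses: (-3, 0)
layer 4 (recharge) active — inhibits: none
layer 5 (wander) active — suppresses: (-2, 3)
→ actuator (-2, 3)
position: (5, 0) + (-2, 3) = (3, 3)

3 3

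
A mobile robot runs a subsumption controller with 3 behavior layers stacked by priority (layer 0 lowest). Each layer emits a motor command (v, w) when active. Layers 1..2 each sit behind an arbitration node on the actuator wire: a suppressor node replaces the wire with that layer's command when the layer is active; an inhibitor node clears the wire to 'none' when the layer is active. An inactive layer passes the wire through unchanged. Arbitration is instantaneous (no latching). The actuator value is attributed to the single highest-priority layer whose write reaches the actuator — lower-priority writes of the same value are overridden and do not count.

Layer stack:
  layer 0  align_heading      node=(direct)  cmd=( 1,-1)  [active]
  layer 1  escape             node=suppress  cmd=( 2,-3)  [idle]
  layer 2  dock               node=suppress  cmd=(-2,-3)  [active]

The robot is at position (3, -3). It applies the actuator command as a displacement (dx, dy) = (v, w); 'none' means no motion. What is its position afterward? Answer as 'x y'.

layer 0 (align_heading) active — direct: (1, -1)
layer 1 (escape) idle — unchanged: (1, -1)
layer 2 (dock) active — suppresses: (-2, -3)
→ actuator (-2, -3)
position: (3, -3) + (-2, -3) = (1, -6)

1 -6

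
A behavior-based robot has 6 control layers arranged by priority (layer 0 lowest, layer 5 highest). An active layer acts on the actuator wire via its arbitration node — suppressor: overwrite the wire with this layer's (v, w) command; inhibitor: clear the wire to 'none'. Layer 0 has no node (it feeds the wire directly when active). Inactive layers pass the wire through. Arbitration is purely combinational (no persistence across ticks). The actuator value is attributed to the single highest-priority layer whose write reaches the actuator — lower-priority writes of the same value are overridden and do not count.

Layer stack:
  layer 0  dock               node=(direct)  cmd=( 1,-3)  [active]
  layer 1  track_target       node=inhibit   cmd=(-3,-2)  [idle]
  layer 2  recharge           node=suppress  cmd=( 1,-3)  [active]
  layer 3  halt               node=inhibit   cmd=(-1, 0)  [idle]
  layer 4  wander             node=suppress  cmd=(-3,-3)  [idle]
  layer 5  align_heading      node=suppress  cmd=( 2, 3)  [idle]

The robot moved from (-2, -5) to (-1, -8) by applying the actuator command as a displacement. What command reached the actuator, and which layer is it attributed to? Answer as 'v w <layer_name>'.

displacement = (-1, -8) − (-2, -5) = (1, -3)
L0 dock: active, feeds wire = (1, -3)
L1 track_target: idle → wire stays (1, -3)
L2 recharge: active, suppressor → wire = (1, -3)
L3 halt: idle → wire stays (1, -3)
L4 wander: idle → wire stays (1, -3)
L5 align_heading: idle → wire stays (1, -3)
actuator = (1, -3) — from layer 2 (recharge)

1 -3 recharge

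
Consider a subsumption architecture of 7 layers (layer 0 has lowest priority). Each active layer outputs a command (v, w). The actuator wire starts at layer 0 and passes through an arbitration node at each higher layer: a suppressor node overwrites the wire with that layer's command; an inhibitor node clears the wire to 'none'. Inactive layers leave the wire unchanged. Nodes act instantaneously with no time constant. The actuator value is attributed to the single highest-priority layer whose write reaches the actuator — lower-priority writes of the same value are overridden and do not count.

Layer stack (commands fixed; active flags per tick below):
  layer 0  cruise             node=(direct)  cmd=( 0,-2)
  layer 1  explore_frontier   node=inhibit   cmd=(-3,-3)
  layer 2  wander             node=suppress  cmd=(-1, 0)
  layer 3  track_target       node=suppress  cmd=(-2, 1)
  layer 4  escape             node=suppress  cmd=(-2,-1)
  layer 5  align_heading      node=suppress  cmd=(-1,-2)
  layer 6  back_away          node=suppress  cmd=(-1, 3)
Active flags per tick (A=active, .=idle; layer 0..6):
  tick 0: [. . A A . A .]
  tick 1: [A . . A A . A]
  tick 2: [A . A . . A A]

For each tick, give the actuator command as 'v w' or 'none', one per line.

-1 -2
-1 3
-1 3

tick 0:
  layer 0 (cruise) idle — none
  layer 1 (explore_frontier) idle — unchanged: none
  layer 2 (wander) active — suppresses: (-1, 0)
  layer 3 (track_target) active — suppresses: (-2, 1)
  layer 4 (escape) idle — unchanged: (-2, 1)
  layer 5 (align_heading) active — suppresses: (-1, -2)
  layer 6 (back_away) idle — unchanged: (-1, -2)
  → actuator (-1, -2)
tick 1:
  layer 0 (cruise) active — direct: (0, -2)
  layer 1 (explore_frontier) idle — unchanged: (0, -2)
  layer 2 (wander) idle — unchanged: (0, -2)
  layer 3 (track_target) active — suppresses: (-2, 1)
  layer 4 (escape) active — suppresses: (-2, -1)
  layer 5 (align_heading) idle — unchanged: (-2, -1)
  layer 6 (back_away) active — suppresses: (-1, 3)
  → actuator (-1, 3)
tick 2:
  layer 0 (cruise) active — direct: (0, -2)
  layer 1 (explore_frontier) idle — unchanged: (0, -2)
  layer 2 (wander) active — suppresses: (-1, 0)
  layer 3 (track_target) idle — unchanged: (-1, 0)
  layer 4 (escape) idle — unchanged: (-1, 0)
  layer 5 (align_heading) active — suppresses: (-1, -2)
  layer 6 (back_away) active — suppresses: (-1, 3)
  → actuator (-1, 3)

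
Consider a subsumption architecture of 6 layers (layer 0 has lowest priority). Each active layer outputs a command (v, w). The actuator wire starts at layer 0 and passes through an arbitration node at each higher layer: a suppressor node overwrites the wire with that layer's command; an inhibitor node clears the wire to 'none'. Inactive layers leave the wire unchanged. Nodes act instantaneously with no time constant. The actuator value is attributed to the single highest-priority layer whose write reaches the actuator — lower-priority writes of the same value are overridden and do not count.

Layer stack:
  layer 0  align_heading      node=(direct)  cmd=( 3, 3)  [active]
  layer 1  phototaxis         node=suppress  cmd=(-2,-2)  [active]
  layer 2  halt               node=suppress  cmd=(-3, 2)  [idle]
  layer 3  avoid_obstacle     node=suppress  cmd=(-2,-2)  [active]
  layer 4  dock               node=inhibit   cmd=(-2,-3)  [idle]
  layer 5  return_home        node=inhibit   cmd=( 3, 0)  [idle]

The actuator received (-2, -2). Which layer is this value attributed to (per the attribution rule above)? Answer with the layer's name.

L0 align_heading: active, feeds wire = (3, 3)
L1 phototaxis: active, suppressor → wire = (-2, -2)
L2 halt: idle → wire stays (-2, -2)
L3 avoid_obstacle: active, suppressor → wire = (-2, -2)
L4 dock: idle → wire stays (-2, -2)
L5 return_home: idle → wire stays (-2, -2)
actuator = (-2, -2)
last writer: layer 3 = avoid_obstacle

avoid_obstacle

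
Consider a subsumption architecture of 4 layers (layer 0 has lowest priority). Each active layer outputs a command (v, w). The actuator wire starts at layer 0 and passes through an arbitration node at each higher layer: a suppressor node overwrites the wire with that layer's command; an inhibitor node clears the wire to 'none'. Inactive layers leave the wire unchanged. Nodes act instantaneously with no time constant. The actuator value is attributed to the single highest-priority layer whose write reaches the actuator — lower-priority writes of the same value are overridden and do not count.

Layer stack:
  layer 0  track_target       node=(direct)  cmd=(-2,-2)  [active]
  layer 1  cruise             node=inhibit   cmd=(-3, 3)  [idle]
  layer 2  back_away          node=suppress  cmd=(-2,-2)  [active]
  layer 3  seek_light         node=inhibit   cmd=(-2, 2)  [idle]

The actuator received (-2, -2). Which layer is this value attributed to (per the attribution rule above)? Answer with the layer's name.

back_away

[0] track_target on; wire := (-2, -2)
[1] cruise off; pass (-2, -2)
[2] back_away on (suppress); wire := (-2, -2)
[3] seek_light off; pass (-2, -2)
output (-2, -2)
last writer: layer 2 = back_away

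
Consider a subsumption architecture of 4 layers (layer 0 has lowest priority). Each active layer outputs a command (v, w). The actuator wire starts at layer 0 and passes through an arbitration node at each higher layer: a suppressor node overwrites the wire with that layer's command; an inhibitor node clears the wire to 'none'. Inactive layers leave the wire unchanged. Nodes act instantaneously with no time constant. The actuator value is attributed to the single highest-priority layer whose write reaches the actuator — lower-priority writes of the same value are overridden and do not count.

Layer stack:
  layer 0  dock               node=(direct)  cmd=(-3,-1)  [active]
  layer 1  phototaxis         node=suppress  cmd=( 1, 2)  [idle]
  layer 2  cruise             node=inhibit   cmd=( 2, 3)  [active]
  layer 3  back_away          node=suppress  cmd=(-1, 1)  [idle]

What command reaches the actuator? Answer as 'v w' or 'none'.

none

L0 dock: active, feeds wire = (-3, -1)
L1 phototaxis: idle → wire stays (-3, -1)
L2 cruise: active, inhibitor → wire = none
L3 back_away: idle → wire stays none
actuator = none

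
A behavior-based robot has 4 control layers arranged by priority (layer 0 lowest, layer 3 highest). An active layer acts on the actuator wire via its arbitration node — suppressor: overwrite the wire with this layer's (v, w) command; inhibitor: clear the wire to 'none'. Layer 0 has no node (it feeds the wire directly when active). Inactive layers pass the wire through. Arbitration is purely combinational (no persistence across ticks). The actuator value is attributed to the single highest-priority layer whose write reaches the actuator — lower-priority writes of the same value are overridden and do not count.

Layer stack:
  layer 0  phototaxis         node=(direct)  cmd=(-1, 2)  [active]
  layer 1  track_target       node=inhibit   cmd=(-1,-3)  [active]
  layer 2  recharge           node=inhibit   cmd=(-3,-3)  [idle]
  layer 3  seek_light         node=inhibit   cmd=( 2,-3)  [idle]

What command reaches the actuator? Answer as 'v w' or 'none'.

none

L0 phototaxis: active, feeds wire = (-1, 2)
L1 track_target: active, inhibitor → wire = none
L2 recharge: idle → wire stays none
L3 seek_light: idle → wire stays none
actuator = none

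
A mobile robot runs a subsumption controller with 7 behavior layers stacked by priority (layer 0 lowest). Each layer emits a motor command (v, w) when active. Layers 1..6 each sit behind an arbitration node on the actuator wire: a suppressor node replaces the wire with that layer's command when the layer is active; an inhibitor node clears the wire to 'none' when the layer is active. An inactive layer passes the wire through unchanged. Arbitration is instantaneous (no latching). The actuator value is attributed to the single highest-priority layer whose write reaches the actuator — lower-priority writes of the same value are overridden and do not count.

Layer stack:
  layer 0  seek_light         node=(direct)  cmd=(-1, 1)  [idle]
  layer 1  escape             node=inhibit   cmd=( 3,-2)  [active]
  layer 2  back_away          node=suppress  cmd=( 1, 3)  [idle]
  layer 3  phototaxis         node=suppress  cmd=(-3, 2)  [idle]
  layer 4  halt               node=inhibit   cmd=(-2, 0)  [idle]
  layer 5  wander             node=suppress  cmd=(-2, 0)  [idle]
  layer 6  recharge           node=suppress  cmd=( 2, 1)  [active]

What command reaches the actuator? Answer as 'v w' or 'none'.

layer 0 (seek_light) idle — none
layer 1 (escape) active — inhibits: none
layer 2 (back_away) idle — unchanged: none
layer 3 (phototaxis) idle — unchanged: none
layer 4 (halt) idle — unchanged: none
layer 5 (wander) idle — unchanged: none
layer 6 (recharge) active — suppresses: (2, 1)
→ actuator (2, 1)

2 1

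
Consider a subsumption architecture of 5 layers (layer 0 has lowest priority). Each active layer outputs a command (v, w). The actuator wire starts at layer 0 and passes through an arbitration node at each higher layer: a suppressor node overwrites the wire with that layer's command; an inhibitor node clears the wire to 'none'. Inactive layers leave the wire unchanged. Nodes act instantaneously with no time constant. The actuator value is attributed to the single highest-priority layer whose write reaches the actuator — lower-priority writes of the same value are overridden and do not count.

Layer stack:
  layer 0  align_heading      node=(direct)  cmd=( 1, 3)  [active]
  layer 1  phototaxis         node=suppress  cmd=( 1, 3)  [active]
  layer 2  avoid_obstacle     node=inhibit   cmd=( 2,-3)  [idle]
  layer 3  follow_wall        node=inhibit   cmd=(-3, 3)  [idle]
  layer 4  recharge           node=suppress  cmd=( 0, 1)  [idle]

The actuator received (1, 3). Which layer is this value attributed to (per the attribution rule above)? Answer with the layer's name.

layer 0 (align_heading) active — direct: (1, 3)
layer 1 (phototaxis) active — suppresses: (1, 3)
layer 2 (avoid_obstacle) idle — unchanged: (1, 3)
layer 3 (follow_wall) idle — unchanged: (1, 3)
layer 4 (recharge) idle — unchanged: (1, 3)
→ actuator (1, 3)
last writer: layer 1 = phototaxis

phototaxis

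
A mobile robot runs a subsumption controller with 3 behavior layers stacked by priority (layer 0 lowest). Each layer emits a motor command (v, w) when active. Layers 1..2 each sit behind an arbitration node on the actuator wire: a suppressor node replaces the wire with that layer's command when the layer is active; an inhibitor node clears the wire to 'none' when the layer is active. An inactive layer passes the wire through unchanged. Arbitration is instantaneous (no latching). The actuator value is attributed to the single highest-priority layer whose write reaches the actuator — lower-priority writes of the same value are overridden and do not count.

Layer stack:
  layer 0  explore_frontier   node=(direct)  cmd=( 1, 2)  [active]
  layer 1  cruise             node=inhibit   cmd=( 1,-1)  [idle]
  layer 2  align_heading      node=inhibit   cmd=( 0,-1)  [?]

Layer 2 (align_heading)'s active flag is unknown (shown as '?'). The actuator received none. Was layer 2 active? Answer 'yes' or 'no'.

yes

If layer 2 is active=yes:
  actuator would be none
If layer 2 is active=no:
  actuator would be (1, 2)
Observed none, so layer 2 was active.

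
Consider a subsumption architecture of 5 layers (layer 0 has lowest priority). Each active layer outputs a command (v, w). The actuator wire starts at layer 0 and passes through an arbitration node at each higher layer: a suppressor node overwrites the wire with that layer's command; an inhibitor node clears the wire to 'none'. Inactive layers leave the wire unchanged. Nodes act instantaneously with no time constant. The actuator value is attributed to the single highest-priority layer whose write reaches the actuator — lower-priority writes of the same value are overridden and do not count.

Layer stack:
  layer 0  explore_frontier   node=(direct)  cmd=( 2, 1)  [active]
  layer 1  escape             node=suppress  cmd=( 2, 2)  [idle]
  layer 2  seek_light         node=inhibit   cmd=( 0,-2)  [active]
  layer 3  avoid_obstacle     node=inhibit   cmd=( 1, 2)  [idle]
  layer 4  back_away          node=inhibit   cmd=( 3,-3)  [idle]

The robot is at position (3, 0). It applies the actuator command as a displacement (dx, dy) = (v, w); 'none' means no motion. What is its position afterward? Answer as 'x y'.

3 0

L0 explore_frontier: active, feeds wire = (2, 1)
L1 escape: idle → wire stays (2, 1)
L2 seek_light: active, inhibitor → wire = none
L3 avoid_obstacle: idle → wire stays none
L4 back_away: idle → wire stays none
actuator = none
position: (3, 0) + none = (3, 0)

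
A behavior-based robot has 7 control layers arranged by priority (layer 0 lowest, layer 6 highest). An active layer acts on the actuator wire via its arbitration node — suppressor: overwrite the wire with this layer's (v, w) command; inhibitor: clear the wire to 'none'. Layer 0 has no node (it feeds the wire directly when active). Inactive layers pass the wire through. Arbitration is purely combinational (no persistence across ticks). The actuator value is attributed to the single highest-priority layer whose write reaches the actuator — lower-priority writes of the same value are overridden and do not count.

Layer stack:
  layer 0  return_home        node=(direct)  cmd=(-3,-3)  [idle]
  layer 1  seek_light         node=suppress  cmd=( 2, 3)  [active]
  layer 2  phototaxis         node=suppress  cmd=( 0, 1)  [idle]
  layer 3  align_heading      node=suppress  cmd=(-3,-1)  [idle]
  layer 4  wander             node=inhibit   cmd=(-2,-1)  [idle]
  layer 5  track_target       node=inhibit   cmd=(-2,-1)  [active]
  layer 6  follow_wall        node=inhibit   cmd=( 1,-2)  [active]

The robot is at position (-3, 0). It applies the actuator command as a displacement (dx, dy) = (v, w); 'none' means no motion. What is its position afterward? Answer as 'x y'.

-3 0

layer 0 (return_home) idle — none
layer 1 (seek_light) active — suppresses: (2, 3)
layer 2 (phototaxis) idle — unchanged: (2, 3)
layer 3 (align_heading) idle — unchanged: (2, 3)
layer 4 (wander) idle — unchanged: (2, 3)
layer 5 (track_target) active — inhibits: none
layer 6 (follow_wall) active — inhibits: none
→ actuator none
position: (-3, 0) + none = (-3, 0)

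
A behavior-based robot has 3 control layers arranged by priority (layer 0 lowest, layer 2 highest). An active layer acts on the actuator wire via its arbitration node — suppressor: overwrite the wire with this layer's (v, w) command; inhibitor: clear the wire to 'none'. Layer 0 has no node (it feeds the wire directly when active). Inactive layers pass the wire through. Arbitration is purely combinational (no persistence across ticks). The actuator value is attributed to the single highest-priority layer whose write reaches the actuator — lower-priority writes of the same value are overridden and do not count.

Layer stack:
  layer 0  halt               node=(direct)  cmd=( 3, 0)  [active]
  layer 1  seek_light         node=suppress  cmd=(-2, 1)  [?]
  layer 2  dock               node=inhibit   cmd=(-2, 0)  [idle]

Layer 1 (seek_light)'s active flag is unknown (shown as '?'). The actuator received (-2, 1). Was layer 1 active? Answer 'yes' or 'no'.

yes

If layer 1 is active=yes:
  actuator would be (-2, 1)
If layer 1 is active=no:
  actuator would be (3, 0)
Observed (-2, 1), so layer 1 was active.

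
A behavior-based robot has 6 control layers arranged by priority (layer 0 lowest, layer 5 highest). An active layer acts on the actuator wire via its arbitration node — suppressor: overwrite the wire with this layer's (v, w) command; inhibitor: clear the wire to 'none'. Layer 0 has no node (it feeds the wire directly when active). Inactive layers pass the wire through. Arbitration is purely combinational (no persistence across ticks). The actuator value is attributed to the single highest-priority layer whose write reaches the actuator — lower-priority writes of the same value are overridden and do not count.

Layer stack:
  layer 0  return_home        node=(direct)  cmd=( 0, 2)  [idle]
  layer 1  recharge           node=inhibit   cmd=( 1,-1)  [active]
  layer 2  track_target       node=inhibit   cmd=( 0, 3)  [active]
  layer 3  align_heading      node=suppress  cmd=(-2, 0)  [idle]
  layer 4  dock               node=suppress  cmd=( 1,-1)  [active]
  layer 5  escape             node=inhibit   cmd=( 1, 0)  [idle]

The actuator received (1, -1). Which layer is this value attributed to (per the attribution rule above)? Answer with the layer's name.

[0] return_home off; wire := none
[1] recharge on (inhibit); wire := none
[2] track_target on (inhibit); wire := none
[3] align_heading off; pass none
[4] dock on (suppress); wire := (1, -1)
[5] escape off; pass (1, -1)
output (1, -1)
last writer: layer 4 = dock

dock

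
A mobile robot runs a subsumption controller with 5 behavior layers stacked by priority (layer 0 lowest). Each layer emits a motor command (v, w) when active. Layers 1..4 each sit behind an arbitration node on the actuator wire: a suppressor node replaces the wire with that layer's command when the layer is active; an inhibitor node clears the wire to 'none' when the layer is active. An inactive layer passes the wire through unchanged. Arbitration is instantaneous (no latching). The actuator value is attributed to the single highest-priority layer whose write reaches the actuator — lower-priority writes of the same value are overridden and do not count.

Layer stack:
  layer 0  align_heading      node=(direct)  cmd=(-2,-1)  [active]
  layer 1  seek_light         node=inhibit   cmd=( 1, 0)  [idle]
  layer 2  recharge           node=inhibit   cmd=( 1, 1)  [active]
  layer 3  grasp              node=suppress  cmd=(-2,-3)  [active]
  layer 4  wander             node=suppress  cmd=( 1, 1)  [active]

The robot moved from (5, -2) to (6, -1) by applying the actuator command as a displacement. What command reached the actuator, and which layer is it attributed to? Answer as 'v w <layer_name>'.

displacement = (6, -1) − (5, -2) = (1, 1)
L0 align_heading: active, feeds wire = (-2, -1)
L1 seek_light: idle → wire stays (-2, -1)
L2 recharge: active, inhibitor → wire = none
L3 grasp: active, suppressor → wire = (-2, -3)
L4 wander: active, suppressor → wire = (1, 1)
actuator = (1, 1) — from layer 4 (wander)

1 1 wander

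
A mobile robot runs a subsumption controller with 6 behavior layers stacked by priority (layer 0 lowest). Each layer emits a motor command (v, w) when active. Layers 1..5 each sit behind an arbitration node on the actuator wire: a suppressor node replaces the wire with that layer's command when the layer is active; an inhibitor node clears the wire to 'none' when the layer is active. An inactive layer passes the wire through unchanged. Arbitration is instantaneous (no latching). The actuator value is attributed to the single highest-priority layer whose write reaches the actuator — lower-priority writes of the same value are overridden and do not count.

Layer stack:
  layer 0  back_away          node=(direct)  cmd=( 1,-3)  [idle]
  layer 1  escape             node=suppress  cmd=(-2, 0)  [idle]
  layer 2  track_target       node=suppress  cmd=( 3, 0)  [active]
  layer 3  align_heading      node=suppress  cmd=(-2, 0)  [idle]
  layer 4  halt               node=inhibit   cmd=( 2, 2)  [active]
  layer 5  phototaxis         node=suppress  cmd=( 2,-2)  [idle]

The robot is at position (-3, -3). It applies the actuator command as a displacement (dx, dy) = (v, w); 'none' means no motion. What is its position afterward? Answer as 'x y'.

[0] back_away off; wire := none
[1] escape off; pass none
[2] track_target on (suppress); wire := (3, 0)
[3] align_heading off; pass (3, 0)
[4] halt on (inhibit); wire := none
[5] phototaxis off; pass none
output none
position: (-3, -3) + none = (-3, -3)

-3 -3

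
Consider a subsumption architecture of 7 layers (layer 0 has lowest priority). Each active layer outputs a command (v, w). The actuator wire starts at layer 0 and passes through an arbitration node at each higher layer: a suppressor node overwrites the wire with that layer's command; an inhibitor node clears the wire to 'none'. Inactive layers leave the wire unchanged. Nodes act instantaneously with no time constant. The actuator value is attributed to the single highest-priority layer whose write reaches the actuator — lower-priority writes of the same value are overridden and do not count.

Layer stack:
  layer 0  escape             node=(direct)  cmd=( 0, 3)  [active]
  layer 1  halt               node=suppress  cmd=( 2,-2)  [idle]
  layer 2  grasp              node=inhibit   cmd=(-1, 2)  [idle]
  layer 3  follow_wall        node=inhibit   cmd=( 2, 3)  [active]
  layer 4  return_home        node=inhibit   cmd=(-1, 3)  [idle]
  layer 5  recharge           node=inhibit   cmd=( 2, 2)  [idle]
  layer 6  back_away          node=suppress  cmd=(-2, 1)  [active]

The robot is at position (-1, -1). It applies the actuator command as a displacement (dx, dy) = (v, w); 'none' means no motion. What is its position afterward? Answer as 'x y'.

-3 0

L0 escape: active, feeds wire = (0, 3)
L1 halt: idle → wire stays (0, 3)
L2 grasp: idle → wire stays (0, 3)
L3 follow_wall: active, inhibitor → wire = none
L4 return_home: idle → wire stays none
L5 recharge: idle → wire stays none
L6 back_away: active, suppressor → wire = (-2, 1)
actuator = (-2, 1)
position: (-1, -1) + (-2, 1) = (-3, 0)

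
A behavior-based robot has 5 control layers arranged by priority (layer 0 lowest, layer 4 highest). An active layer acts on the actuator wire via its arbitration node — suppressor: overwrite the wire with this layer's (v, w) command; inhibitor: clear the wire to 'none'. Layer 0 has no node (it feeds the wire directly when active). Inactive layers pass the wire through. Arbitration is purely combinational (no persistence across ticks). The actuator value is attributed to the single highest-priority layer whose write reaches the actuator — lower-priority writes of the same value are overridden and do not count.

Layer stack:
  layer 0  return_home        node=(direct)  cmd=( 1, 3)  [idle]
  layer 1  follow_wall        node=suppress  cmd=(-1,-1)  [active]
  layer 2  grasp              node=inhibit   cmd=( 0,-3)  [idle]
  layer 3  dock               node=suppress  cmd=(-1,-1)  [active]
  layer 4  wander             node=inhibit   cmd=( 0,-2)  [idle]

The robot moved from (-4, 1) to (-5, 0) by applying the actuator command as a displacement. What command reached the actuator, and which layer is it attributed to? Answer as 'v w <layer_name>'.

displacement = (-5, 0) − (-4, 1) = (-1, -1)
L0 return_home: idle → wire = none
L1 follow_wall: active, suppressor → wire = (-1, -1)
L2 grasp: idle → wire stays (-1, -1)
L3 dock: active, suppressor → wire = (-1, -1)
L4 wander: idle → wire stays (-1, -1)
actuator = (-1, -1) — from layer 3 (dock)

-1 -1 dock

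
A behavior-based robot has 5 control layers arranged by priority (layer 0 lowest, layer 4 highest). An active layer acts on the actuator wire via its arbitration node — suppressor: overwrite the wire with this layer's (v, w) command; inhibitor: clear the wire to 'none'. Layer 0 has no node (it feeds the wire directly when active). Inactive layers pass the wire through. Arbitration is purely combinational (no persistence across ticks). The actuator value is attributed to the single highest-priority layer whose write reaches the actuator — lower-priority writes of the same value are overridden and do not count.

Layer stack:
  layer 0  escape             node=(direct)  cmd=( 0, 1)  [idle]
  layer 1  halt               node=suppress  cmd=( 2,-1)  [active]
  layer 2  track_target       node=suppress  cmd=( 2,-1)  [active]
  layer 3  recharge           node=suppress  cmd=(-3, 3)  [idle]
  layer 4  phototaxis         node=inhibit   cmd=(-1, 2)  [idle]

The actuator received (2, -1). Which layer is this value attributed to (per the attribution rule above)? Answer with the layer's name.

[0] escape off; wire := none
[1] halt on (suppress); wire := (2, -1)
[2] track_target on (suppress); wire := (2, -1)
[3] recharge off; pass (2, -1)
[4] phototaxis off; pass (2, -1)
output (2, -1)
last writer: layer 2 = track_target

track_target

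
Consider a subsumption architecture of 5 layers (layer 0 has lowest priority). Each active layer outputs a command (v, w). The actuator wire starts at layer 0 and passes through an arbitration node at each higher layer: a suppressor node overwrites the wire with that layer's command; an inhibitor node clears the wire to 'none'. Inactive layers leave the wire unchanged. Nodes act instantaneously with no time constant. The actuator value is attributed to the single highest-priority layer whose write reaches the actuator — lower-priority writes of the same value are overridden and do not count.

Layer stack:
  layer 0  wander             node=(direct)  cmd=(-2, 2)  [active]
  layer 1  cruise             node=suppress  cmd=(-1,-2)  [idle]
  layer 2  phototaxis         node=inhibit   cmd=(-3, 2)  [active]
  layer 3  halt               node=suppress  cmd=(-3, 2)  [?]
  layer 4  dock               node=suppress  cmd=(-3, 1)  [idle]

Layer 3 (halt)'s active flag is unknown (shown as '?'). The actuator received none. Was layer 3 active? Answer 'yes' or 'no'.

If layer 3 is active=yes:
  actuator would be (-3, 2)
If layer 3 is active=no:
  actuator would be none
Observed none, so layer 3 was idle.

no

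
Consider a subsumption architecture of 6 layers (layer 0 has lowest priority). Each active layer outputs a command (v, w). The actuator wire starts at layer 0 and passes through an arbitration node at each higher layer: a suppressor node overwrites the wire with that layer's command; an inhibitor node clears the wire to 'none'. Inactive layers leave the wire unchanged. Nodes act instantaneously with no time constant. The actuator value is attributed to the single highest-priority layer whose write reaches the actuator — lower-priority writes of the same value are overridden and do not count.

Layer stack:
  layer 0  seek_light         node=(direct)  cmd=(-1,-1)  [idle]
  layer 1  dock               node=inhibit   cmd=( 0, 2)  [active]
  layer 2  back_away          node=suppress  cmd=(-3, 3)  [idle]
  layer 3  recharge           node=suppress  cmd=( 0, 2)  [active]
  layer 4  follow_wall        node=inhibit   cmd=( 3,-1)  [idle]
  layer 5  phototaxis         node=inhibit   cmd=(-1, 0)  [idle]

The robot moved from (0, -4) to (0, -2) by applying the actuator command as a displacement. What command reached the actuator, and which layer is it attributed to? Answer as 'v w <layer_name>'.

displacement = (0, -2) − (0, -4) = (0, 2)
L0 seek_light: idle → wire = none
L1 dock: active, inhibitor → wire = none
L2 back_away: idle → wire stays none
L3 recharge: active, suppressor → wire = (0, 2)
L4 follow_wall: idle → wire stays (0, 2)
L5 phototaxis: idle → wire stays (0, 2)
actuator = (0, 2) — from layer 3 (recharge)

0 2 recharge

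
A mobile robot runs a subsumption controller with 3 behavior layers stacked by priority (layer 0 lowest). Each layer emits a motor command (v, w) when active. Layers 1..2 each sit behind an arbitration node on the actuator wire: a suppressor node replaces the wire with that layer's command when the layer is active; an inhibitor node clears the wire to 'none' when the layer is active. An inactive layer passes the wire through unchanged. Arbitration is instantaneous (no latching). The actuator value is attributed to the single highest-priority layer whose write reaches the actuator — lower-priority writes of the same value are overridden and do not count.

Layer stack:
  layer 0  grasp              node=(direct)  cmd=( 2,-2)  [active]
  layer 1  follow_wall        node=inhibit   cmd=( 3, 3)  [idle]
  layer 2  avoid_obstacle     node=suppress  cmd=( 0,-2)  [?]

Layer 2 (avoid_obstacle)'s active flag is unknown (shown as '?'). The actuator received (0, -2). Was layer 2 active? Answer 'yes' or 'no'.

yes

If layer 2 is active=yes:
  actuator would be (0, -2)
If layer 2 is active=no:
  actuator would be (2, -2)
Observed (0, -2), so layer 2 was active.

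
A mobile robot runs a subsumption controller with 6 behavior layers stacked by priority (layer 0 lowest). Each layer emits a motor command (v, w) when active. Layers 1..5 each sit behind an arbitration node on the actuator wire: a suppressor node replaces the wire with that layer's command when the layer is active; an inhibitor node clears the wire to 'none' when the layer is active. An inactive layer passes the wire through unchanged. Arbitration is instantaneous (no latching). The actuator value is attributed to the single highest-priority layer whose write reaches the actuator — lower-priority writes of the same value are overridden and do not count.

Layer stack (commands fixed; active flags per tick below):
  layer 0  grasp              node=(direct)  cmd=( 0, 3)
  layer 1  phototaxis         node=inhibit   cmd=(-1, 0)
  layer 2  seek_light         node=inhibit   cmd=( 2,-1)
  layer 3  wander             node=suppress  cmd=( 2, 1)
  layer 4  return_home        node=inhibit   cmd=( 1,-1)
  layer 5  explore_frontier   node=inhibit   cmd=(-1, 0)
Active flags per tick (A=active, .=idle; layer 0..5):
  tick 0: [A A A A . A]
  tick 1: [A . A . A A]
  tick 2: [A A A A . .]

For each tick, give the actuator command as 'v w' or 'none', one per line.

tick 0:
  layer 0 (grasp) active — direct: (0, 3)
  layer 1 (phototaxis) active — inhibits: none
  layer 2 (seek_light) active — inhibits: none
  layer 3 (wander) active — suppresses: (2, 1)
  layer 4 (return_home) idle — unchanged: (2, 1)
  layer 5 (explore_frontier) active — inhibits: none
  → actuator none
tick 1:
  layer 0 (grasp) active — direct: (0, 3)
  layer 1 (phototaxis) idle — unchanged: (0, 3)
  layer 2 (seek_light) active — inhibits: none
  layer 3 (wander) idle — unchanged: none
  layer 4 (return_home) active — inhibits: none
  layer 5 (explore_frontier) active — inhibits: none
  → actuator none
tick 2:
  layer 0 (grasp) active — direct: (0, 3)
  layer 1 (phototaxis) active — inhibits: none
  layer 2 (seek_light) active — inhibits: none
  layer 3 (wander) active — suppresses: (2, 1)
  layer 4 (return_home) idle — unchanged: (2, 1)
  layer 5 (explore_frontier) idle — unchanged: (2, 1)
  → actuator (2, 1)

none
none
2 1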